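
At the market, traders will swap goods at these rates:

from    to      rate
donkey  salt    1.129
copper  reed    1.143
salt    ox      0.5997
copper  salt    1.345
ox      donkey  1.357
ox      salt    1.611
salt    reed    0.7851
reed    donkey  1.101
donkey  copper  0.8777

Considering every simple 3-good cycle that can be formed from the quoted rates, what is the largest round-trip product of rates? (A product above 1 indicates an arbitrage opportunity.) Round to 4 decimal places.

reed→donkey→copper→reed: 1.101 × 0.8777 × 1.143 = 1.10454
reed→donkey→salt→reed: 1.101 × 1.129 × 0.7851 = 0.97590
donkey→salt→ox→donkey: 1.129 × 0.5997 × 1.357 = 0.91877
Maximum is reed→donkey→copper→reed at 1.1045; arbitrage exists.

1.1045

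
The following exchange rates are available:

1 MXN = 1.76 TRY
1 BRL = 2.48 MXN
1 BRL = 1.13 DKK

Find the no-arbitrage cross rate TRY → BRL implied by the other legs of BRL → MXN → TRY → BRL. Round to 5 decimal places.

Known legs of the cycle: 2.48 × 1.76 = 4.3648
For no arbitrage the full-cycle product must be 1, so the missing rate is 1 / 4.3648 ≈ 0.2291056.

0.22911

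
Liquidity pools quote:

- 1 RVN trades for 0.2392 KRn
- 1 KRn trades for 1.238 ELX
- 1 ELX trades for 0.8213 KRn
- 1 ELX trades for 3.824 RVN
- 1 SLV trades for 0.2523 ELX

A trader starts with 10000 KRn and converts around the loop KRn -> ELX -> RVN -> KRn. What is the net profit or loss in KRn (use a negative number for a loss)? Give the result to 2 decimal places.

1324.00

10000 KRn × 1.238 = 12380 ELX
12380 ELX × 3.824 = 47341.12 RVN
47341.12 RVN × 0.2392 = 11323.995904 KRn
Net change: 11323.995904 − 10000 = 1323.995904 KRn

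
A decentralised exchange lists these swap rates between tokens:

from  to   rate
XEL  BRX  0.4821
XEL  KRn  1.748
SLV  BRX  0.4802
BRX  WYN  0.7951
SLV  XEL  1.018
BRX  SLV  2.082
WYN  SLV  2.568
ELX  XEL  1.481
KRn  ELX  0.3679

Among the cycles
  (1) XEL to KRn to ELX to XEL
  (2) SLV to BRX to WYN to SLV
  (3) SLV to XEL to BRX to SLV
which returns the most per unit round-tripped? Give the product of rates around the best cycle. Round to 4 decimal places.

(1) 1.748 × 0.3679 × 1.481 = 0.95242
(2) 0.4802 × 0.7951 × 2.568 = 0.98048
(3) 1.018 × 0.4821 × 2.082 = 1.02180
Highest is cycle (3) at 1.0218 (>1, arbitrage).

1.0218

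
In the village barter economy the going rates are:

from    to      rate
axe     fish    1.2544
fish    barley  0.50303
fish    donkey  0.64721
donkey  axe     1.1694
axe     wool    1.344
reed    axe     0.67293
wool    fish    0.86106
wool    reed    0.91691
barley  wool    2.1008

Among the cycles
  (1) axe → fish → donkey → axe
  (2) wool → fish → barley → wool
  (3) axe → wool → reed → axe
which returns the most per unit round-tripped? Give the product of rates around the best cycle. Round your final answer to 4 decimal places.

0.9494

(1) 1.2544 × 0.64721 × 1.1694 = 0.94939
(2) 0.86106 × 0.50303 × 2.1008 = 0.90994
(3) 1.344 × 0.91691 × 0.67293 = 0.82927
Highest is cycle (1) at 0.9494 (≤1, no arbitrage).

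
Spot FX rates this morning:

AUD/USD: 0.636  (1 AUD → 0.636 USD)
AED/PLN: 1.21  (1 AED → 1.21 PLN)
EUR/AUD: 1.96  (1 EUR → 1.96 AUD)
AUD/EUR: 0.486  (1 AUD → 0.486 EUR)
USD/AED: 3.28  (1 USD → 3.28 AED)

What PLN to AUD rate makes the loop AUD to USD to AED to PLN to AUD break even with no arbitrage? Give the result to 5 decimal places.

Known legs of the cycle: 0.636 × 3.28 × 1.21 = 2.5241568
For no arbitrage the full-cycle product must be 1, so the missing rate is 1 / 2.5241568 ≈ 0.3961719.

0.39617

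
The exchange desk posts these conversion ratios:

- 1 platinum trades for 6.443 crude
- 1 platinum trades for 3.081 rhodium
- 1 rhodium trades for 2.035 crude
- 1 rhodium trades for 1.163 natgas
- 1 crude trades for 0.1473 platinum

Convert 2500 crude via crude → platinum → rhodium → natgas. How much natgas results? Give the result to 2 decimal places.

2500 crude × 0.1473 = 368.25 platinum
368.25 platinum × 3.081 = 1134.57825 rhodium
1134.57825 rhodium × 1.163 = 1319.51450475 natgas

1319.51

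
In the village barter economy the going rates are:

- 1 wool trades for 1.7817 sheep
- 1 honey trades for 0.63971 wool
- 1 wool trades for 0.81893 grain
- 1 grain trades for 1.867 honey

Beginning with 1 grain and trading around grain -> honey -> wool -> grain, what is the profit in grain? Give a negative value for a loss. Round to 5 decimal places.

-0.02192

1 grain × 1.867 = 1.867 honey
1.867 honey × 0.63971 = 1.19433857 wool
1.19433857 wool × 0.81893 = 0.9780796851301 grain
Net change: 0.9780796851301 − 1 = -0.0219203148699 grain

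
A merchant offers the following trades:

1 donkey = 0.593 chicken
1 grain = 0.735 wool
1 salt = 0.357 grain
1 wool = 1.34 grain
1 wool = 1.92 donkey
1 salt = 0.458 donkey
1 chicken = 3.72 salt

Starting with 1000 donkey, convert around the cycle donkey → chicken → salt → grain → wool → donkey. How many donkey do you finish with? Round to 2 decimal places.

1000 donkey × 0.593 = 593 chicken
593 chicken × 3.72 = 2205.96 salt
2205.96 salt × 0.357 = 787.52772 grain
787.52772 grain × 0.735 = 578.8328742 wool
578.8328742 wool × 1.92 = 1111.359118464 donkey

1111.36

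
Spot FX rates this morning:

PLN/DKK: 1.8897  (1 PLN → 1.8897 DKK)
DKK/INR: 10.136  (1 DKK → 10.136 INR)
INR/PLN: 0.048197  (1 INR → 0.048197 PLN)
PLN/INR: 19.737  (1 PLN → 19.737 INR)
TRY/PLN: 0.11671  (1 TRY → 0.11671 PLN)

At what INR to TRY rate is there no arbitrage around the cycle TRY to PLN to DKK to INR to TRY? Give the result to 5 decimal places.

0.44733

Known legs of the cycle: 0.11671 × 1.8897 × 10.136 = 2.235463246632
For no arbitrage the full-cycle product must be 1, so the missing rate is 1 / 2.235463246632 ≈ 0.4473346.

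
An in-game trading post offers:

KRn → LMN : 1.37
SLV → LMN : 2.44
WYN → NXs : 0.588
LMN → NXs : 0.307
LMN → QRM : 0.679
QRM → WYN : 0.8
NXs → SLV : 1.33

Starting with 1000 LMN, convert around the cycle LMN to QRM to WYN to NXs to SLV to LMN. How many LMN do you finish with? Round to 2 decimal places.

1036.52

1000 LMN × 0.679 = 679 QRM
679 QRM × 0.8 = 543.2 WYN
543.2 WYN × 0.588 = 319.4016 NXs
319.4016 NXs × 1.33 = 424.804128 SLV
424.804128 SLV × 2.44 = 1036.52207232 LMN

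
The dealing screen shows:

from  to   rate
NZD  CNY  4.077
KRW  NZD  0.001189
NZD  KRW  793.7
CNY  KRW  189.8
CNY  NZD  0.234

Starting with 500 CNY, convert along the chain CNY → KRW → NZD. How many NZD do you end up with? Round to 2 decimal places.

112.84

500 CNY × 189.8 = 94900 KRW
94900 KRW × 0.001189 = 112.8361 NZD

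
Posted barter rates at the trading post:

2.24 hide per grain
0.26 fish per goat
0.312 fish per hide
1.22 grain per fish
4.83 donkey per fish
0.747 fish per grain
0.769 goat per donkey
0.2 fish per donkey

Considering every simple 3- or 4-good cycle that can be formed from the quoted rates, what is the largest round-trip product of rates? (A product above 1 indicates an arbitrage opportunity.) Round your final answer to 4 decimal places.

goat→fish→donkey→goat: 0.26 × 4.83 × 0.769 = 0.96571
fish→grain→hide→fish: 1.22 × 2.24 × 0.312 = 0.85263
Maximum is goat→fish→donkey→goat at 0.9657; no arbitrage — every cycle loses value.

0.9657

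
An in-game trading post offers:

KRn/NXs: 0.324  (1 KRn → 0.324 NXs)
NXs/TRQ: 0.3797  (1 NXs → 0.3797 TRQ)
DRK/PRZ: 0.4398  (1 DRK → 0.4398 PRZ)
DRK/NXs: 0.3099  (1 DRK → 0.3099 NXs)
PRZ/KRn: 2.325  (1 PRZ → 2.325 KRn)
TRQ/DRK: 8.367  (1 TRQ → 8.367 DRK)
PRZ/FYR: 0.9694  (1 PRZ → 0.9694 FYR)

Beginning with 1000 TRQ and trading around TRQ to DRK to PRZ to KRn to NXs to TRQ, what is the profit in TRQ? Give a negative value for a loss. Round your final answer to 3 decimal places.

1000 TRQ × 8.367 = 8367 DRK
8367 DRK × 0.4398 = 3679.8066 PRZ
3679.8066 PRZ × 2.325 = 8555.550345 KRn
8555.550345 KRn × 0.324 = 2771.99831178 NXs
2771.99831178 NXs × 0.3797 = 1052.527758982866 TRQ
Net change: 1052.527758982866 − 1000 = 52.527758982866 TRQ

52.528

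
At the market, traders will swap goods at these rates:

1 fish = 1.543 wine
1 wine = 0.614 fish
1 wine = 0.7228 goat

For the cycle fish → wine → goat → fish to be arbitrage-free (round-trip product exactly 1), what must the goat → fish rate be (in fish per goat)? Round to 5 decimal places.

Known legs of the cycle: 1.543 × 0.7228 = 1.1152804
For no arbitrage the full-cycle product must be 1, so the missing rate is 1 / 1.1152804 ≈ 0.8966355.

0.89664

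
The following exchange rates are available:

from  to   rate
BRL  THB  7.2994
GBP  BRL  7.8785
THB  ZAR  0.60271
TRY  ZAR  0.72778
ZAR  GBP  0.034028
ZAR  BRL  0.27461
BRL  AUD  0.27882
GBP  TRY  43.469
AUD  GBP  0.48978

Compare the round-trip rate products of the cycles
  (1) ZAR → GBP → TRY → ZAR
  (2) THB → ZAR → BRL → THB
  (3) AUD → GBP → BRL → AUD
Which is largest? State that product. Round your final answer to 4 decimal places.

1.2081

(1) 0.034028 × 43.469 × 0.72778 = 1.07651
(2) 0.60271 × 0.27461 × 7.2994 = 1.20813
(3) 0.48978 × 7.8785 × 0.27882 = 1.07589
Highest is cycle (2) at 1.2081 (>1, arbitrage).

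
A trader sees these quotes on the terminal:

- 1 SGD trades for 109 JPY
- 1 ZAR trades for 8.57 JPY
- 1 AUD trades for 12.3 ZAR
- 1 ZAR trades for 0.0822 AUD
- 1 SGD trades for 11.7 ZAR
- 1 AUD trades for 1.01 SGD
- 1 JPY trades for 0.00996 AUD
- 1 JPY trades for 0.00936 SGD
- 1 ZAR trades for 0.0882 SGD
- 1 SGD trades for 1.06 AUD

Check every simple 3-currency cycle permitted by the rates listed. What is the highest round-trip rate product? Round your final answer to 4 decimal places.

1.1500

ZAR→SGD→AUD→ZAR: 0.0882 × 1.06 × 12.3 = 1.14995
SGD→JPY→AUD→SGD: 109 × 0.00996 × 1.01 = 1.09650
ZAR→JPY→AUD→ZAR: 8.57 × 0.00996 × 12.3 = 1.04989
ZAR→AUD→SGD→ZAR: 0.0822 × 1.01 × 11.7 = 0.97136
ZAR→JPY→SGD→ZAR: 8.57 × 0.00936 × 11.7 = 0.93852
Maximum is ZAR→SGD→AUD→ZAR at 1.1500; arbitrage exists.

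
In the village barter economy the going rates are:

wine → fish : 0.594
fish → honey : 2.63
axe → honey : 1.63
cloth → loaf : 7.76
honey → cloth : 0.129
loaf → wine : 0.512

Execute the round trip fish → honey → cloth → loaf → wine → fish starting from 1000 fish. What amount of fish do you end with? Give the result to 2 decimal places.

800.69

1000 fish × 2.63 = 2630 honey
2630 honey × 0.129 = 339.27 cloth
339.27 cloth × 7.76 = 2632.7352 loaf
2632.7352 loaf × 0.512 = 1347.9604224 wine
1347.9604224 wine × 0.594 = 800.6884909056 fish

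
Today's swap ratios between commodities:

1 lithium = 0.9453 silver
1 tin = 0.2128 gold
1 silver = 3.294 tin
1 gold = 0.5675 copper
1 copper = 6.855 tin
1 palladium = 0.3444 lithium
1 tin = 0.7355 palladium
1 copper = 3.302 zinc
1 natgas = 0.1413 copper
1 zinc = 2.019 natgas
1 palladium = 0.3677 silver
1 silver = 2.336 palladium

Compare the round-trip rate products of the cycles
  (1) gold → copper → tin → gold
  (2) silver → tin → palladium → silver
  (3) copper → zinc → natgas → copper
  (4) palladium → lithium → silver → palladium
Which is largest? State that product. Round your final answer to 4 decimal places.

(1) 0.5675 × 6.855 × 0.2128 = 0.82784
(2) 3.294 × 0.7355 × 0.3677 = 0.89084
(3) 3.302 × 2.019 × 0.1413 = 0.94201
(4) 0.3444 × 0.9453 × 2.336 = 0.76051
Highest is cycle (3) at 0.9420 (≤1, no arbitrage).

0.9420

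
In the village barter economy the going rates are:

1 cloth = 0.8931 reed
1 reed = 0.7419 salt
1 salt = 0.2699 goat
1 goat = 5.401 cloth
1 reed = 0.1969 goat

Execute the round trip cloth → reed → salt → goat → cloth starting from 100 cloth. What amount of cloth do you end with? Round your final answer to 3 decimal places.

96.588

100 cloth × 0.8931 = 89.31 reed
89.31 reed × 0.7419 = 66.259089 salt
66.259089 salt × 0.2699 = 17.8833281211 goat
17.8833281211 goat × 5.401 = 96.5878551820611 cloth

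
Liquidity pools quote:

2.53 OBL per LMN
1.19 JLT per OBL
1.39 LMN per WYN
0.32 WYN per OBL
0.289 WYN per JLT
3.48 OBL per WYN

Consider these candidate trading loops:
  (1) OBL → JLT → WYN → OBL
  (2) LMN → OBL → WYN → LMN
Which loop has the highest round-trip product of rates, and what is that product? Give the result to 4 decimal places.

1.1968

(1) 1.19 × 0.289 × 3.48 = 1.19681
(2) 2.53 × 0.32 × 1.39 = 1.12534
Highest is cycle (1) at 1.1968 (>1, arbitrage).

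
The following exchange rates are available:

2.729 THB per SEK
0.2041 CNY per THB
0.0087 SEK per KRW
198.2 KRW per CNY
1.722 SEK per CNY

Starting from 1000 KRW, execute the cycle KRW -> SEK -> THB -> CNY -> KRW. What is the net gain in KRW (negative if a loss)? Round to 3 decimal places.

-39.562

1000 KRW × 0.0087 = 8.7 SEK
8.7 SEK × 2.729 = 23.7423 THB
23.7423 THB × 0.2041 = 4.84580343 CNY
4.84580343 CNY × 198.2 = 960.438239826 KRW
Net change: 960.438239826 − 1000 = -39.561760174 KRW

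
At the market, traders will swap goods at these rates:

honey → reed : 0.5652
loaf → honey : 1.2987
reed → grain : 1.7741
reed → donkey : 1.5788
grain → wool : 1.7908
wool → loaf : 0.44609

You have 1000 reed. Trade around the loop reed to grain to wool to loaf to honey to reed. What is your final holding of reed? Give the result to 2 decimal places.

1000 reed × 1.7741 = 1774.1 grain
1774.1 grain × 1.7908 = 3177.05828 wool
3177.05828 wool × 0.44609 = 1417.2539281252 loaf
1417.2539281252 loaf × 1.2987 = 1840.58767645619724 honey
1840.58767645619724 honey × 0.5652 = 1040.300154733042680048 reed

1040.30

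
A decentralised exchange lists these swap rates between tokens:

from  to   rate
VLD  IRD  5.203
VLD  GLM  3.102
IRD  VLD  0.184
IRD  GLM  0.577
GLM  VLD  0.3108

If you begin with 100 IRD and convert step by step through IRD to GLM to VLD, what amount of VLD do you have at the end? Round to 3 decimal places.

100 IRD × 0.577 = 57.7 GLM
57.7 GLM × 0.3108 = 17.93316 VLD

17.933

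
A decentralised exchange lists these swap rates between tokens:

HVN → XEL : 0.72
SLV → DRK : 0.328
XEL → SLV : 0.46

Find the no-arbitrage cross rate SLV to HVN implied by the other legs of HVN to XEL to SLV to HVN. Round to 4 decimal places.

3.0193

Known legs of the cycle: 0.72 × 0.46 = 0.3312
For no arbitrage the full-cycle product must be 1, so the missing rate is 1 / 0.3312 ≈ 3.019324.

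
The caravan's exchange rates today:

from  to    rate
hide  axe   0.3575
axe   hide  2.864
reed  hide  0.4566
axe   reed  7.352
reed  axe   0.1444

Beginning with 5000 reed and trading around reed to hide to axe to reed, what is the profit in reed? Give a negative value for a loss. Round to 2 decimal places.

1000.50

5000 reed × 0.4566 = 2283 hide
2283 hide × 0.3575 = 816.1725 axe
816.1725 axe × 7.352 = 6000.50022 reed
Net change: 6000.50022 − 5000 = 1000.50022 reed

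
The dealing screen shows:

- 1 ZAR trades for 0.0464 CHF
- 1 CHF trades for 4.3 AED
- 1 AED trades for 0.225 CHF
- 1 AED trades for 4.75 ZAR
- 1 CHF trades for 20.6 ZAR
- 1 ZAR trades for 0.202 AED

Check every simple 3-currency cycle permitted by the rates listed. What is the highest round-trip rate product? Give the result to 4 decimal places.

0.9477

ZAR→CHF→AED→ZAR: 0.0464 × 4.3 × 4.75 = 0.94772
ZAR→AED→CHF→ZAR: 0.202 × 0.225 × 20.6 = 0.93627
Maximum is ZAR→CHF→AED→ZAR at 0.9477; no arbitrage — every cycle loses value.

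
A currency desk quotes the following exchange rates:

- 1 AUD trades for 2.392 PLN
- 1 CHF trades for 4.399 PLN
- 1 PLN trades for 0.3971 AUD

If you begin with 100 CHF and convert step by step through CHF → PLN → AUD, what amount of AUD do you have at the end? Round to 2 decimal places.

174.68

100 CHF × 4.399 = 439.9 PLN
439.9 PLN × 0.3971 = 174.68429 AUD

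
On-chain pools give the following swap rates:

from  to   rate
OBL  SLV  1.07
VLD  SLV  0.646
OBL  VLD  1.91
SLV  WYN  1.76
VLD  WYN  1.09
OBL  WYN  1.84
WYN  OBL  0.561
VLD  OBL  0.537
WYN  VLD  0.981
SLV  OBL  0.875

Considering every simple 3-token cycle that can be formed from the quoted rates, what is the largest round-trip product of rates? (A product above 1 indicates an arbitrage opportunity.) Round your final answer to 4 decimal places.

WYN→OBL→VLD→WYN: 0.561 × 1.91 × 1.09 = 1.16795
WYN→VLD→SLV→WYN: 0.981 × 0.646 × 1.76 = 1.11536
VLD→SLV→OBL→VLD: 0.646 × 0.875 × 1.91 = 1.07963
WYN→OBL→SLV→WYN: 0.561 × 1.07 × 1.76 = 1.05648
WYN→VLD→OBL→WYN: 0.981 × 0.537 × 1.84 = 0.96931
Maximum is WYN→OBL→VLD→WYN at 1.1679; arbitrage exists.

1.1679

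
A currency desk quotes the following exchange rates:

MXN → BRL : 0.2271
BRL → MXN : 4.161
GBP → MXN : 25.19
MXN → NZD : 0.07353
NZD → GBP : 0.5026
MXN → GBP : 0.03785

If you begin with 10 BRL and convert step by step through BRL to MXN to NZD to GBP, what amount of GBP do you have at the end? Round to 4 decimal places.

1.5377

10 BRL × 4.161 = 41.61 MXN
41.61 MXN × 0.07353 = 3.0595833 NZD
3.0595833 NZD × 0.5026 = 1.53774656658 GBP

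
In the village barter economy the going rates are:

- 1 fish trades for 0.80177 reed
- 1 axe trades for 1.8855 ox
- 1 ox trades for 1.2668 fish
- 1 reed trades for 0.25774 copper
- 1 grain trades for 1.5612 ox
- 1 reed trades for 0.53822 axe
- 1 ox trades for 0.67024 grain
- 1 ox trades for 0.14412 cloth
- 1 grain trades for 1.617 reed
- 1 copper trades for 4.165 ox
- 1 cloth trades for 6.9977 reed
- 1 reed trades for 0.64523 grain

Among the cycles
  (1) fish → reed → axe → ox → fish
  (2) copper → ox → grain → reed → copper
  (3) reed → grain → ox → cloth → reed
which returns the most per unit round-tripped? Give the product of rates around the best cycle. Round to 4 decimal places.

(1) 0.80177 × 0.53822 × 1.8855 × 1.2668 = 1.03073
(2) 4.165 × 0.67024 × 1.617 × 0.25774 = 1.16342
(3) 0.64523 × 1.5612 × 0.14412 × 6.9977 = 1.01590
Highest is cycle (2) at 1.1634 (>1, arbitrage).

1.1634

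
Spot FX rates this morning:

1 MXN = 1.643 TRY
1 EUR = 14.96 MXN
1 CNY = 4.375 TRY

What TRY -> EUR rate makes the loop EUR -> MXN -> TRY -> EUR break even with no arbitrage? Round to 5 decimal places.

0.04068

Known legs of the cycle: 14.96 × 1.643 = 24.57928
For no arbitrage the full-cycle product must be 1, so the missing rate is 1 / 24.57928 ≈ 0.0406847.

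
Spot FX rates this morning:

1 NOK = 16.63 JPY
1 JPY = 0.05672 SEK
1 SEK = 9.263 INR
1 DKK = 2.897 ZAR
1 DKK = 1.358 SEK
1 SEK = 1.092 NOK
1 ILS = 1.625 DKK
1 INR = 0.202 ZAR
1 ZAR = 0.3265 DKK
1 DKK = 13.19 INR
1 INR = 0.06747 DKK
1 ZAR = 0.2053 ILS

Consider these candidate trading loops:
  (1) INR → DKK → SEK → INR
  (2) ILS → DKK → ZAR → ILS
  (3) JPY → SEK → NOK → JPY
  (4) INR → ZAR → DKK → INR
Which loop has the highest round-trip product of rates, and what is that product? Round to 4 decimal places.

(1) 0.06747 × 1.358 × 9.263 = 0.84872
(2) 1.625 × 2.897 × 0.2053 = 0.96648
(3) 0.05672 × 1.092 × 16.63 = 1.03003
(4) 0.202 × 0.3265 × 13.19 = 0.86992
Highest is cycle (3) at 1.0300 (>1, arbitrage).

1.0300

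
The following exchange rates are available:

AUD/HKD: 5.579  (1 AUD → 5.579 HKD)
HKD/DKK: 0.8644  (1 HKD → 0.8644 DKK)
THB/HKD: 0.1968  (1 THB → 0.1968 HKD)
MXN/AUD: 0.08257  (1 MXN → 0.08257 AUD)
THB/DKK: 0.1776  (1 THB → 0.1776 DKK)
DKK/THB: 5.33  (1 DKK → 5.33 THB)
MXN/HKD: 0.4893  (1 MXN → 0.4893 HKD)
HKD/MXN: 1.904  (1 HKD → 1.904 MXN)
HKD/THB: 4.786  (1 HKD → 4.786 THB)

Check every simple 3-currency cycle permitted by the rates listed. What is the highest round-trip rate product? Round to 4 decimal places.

0.9067

HKD→DKK→THB→HKD: 0.8644 × 5.33 × 0.1968 = 0.90671
MXN→AUD→HKD→MXN: 0.08257 × 5.579 × 1.904 = 0.87709
Maximum is HKD→DKK→THB→HKD at 0.9067; no arbitrage — every cycle loses value.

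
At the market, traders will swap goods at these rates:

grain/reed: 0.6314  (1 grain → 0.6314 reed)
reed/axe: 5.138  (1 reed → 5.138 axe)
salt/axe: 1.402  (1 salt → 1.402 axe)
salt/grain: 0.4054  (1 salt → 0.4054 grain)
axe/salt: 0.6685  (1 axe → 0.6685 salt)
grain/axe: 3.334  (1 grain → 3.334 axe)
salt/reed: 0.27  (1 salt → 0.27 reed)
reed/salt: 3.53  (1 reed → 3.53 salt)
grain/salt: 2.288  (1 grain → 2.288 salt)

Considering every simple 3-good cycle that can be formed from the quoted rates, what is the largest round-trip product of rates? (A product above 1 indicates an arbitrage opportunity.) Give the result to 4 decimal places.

reed→axe→salt→reed: 5.138 × 0.6685 × 0.27 = 0.92738
reed→salt→grain→reed: 3.53 × 0.4054 × 0.6314 = 0.90357
grain→axe→salt→grain: 3.334 × 0.6685 × 0.4054 = 0.90355
Maximum is reed→axe→salt→reed at 0.9274; no arbitrage — every cycle loses value.

0.9274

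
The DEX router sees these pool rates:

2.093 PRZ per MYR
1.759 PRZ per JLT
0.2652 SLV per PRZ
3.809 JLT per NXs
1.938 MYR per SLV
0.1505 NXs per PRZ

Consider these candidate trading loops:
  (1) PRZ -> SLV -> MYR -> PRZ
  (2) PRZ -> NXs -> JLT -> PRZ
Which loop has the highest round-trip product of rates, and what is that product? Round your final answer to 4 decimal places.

(1) 0.2652 × 1.938 × 2.093 = 1.07571
(2) 0.1505 × 3.809 × 1.759 = 1.00835
Highest is cycle (1) at 1.0757 (>1, arbitrage).

1.0757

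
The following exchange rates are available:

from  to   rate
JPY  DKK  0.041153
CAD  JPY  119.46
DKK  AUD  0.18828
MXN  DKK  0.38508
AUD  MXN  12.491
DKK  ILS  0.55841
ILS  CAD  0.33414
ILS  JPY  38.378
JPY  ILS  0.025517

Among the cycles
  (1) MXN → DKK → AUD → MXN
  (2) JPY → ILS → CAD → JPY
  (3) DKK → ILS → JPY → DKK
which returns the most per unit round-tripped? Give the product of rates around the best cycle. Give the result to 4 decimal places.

1.0185

(1) 0.38508 × 0.18828 × 12.491 = 0.90563
(2) 0.025517 × 0.33414 × 119.46 = 1.01855
(3) 0.55841 × 38.378 × 0.041153 = 0.88194
Highest is cycle (2) at 1.0185 (>1, arbitrage).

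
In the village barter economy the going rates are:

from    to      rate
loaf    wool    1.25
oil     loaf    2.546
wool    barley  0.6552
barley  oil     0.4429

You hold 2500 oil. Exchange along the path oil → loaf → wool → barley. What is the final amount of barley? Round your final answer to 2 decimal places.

2500 oil × 2.546 = 6365 loaf
6365 loaf × 1.25 = 7956.25 wool
7956.25 wool × 0.6552 = 5212.935 barley

5212.94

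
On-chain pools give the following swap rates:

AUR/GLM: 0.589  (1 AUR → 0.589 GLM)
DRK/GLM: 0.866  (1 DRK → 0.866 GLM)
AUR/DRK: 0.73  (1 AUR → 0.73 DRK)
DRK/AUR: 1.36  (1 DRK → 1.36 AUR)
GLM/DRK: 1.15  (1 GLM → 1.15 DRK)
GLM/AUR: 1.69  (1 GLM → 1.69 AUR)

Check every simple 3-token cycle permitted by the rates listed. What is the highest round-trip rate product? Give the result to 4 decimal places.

1.0684

AUR→DRK→GLM→AUR: 0.73 × 0.866 × 1.69 = 1.06838
AUR→GLM→DRK→AUR: 0.589 × 1.15 × 1.36 = 0.92120
Maximum is AUR→DRK→GLM→AUR at 1.0684; arbitrage exists.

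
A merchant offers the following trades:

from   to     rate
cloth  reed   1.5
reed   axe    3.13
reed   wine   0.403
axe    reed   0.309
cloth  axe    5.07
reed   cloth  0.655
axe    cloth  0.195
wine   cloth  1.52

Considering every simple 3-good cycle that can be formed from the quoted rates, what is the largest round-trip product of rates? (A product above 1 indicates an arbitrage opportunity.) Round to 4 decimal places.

cloth→axe→reed→cloth: 5.07 × 0.309 × 0.655 = 1.02614
wine→cloth→reed→wine: 1.52 × 1.5 × 0.403 = 0.91884
cloth→reed→axe→cloth: 1.5 × 3.13 × 0.195 = 0.91553
Maximum is cloth→axe→reed→cloth at 1.0261; arbitrage exists.

1.0261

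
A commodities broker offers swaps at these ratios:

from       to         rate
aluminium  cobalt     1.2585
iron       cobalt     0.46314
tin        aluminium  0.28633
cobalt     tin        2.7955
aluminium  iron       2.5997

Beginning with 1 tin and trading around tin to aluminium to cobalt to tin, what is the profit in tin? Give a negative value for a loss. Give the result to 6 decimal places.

0.007348

1 tin × 0.28633 = 0.28633 aluminium
0.28633 aluminium × 1.2585 = 0.360346305 cobalt
0.360346305 cobalt × 2.7955 = 1.0073480956275 tin
Net change: 1.0073480956275 − 1 = 0.0073480956275 tin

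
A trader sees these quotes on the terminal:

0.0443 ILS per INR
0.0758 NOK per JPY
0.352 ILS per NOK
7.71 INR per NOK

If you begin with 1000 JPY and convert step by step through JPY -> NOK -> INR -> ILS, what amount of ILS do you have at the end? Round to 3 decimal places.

1000 JPY × 0.0758 = 75.8 NOK
75.8 NOK × 7.71 = 584.418 INR
584.418 INR × 0.0443 = 25.8897174 ILS

25.890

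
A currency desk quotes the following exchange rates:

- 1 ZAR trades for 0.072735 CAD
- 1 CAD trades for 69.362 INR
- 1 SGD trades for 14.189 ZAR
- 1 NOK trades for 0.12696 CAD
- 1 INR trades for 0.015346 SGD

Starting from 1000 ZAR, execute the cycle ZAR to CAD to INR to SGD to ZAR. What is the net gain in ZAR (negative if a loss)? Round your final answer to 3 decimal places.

1000 ZAR × 0.072735 = 72.735 CAD
72.735 CAD × 69.362 = 5045.04507 INR
5045.04507 INR × 0.015346 = 77.42126164422 SGD
77.42126164422 SGD × 14.189 = 1098.53028146983758 ZAR
Net change: 1098.53028146983758 − 1000 = 98.53028146983758 ZAR

98.530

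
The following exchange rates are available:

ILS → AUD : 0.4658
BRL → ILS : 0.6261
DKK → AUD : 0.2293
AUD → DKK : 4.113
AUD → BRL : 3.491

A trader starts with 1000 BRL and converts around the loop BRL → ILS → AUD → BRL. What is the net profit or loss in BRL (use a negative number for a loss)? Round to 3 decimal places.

1000 BRL × 0.6261 = 626.1 ILS
626.1 ILS × 0.4658 = 291.63738 AUD
291.63738 AUD × 3.491 = 1018.10609358 BRL
Net change: 1018.10609358 − 1000 = 18.10609358 BRL

18.106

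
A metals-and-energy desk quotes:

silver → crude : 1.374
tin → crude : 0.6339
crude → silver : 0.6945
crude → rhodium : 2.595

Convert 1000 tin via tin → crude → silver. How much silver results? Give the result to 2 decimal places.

1000 tin × 0.6339 = 633.9 crude
633.9 crude × 0.6945 = 440.24355 silver

440.24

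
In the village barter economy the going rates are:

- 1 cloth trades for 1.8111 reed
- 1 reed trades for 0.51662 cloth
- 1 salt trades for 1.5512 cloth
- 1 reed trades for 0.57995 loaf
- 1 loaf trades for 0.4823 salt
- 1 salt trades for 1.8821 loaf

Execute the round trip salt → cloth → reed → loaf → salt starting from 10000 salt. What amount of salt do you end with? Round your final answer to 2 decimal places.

10000 salt × 1.5512 = 15512 cloth
15512 cloth × 1.8111 = 28093.7832 reed
28093.7832 reed × 0.57995 = 16292.98956684 loaf
16292.98956684 loaf × 0.4823 = 7858.108868086932 salt

7858.11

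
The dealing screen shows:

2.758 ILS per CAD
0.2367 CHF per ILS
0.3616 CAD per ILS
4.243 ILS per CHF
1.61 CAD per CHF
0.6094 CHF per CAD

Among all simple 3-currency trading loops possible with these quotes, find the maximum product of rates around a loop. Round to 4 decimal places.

1.0510

CAD→ILS→CHF→CAD: 2.758 × 0.2367 × 1.61 = 1.05104
CAD→CHF→ILS→CAD: 0.6094 × 4.243 × 0.3616 = 0.93498
Maximum is CAD→ILS→CHF→CAD at 1.0510; arbitrage exists.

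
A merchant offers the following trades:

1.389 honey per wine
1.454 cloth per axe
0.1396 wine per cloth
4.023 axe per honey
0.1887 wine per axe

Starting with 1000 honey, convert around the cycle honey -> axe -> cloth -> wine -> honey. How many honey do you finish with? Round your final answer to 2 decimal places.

1000 honey × 4.023 = 4023 axe
4023 axe × 1.454 = 5849.442 cloth
5849.442 cloth × 0.1396 = 816.5821032 wine
816.5821032 wine × 1.389 = 1134.2325413448 honey

1134.23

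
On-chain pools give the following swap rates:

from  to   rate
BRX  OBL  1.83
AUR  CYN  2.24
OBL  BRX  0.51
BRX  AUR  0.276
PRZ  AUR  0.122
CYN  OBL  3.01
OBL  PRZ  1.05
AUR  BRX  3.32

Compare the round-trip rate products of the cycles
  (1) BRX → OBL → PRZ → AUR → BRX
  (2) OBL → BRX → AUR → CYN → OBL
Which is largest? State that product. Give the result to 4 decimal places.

0.9491

(1) 1.83 × 1.05 × 0.122 × 3.32 = 0.77828
(2) 0.51 × 0.276 × 2.24 × 3.01 = 0.94906
Highest is cycle (2) at 0.9491 (≤1, no arbitrage).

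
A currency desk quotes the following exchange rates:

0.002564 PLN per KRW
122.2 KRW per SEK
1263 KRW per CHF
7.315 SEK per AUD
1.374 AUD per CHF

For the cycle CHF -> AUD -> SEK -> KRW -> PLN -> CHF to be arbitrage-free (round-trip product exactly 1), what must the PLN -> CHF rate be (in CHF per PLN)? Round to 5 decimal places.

0.31755

Known legs of the cycle: 1.374 × 7.315 × 122.2 × 0.002564 = 3.149127829848
For no arbitrage the full-cycle product must be 1, so the missing rate is 1 / 3.149127829848 ≈ 0.3175482.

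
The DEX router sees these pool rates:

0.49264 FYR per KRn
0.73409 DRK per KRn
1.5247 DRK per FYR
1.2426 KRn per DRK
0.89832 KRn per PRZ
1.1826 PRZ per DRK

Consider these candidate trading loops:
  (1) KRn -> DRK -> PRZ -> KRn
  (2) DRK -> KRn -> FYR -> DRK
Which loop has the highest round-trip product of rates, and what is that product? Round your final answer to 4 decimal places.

(1) 0.73409 × 1.1826 × 0.89832 = 0.77986
(2) 1.2426 × 0.49264 × 1.5247 = 0.93335
Highest is cycle (2) at 0.9334 (≤1, no arbitrage).

0.9334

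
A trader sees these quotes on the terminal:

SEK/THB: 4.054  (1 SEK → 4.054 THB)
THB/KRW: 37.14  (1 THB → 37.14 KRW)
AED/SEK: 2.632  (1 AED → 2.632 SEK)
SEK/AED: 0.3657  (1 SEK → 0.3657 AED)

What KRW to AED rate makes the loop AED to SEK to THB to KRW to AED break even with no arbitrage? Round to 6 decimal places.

Known legs of the cycle: 2.632 × 4.054 × 37.14 = 396.28855392
For no arbitrage the full-cycle product must be 1, so the missing rate is 1 / 396.28855392 ≈ 0.00252341.

0.002523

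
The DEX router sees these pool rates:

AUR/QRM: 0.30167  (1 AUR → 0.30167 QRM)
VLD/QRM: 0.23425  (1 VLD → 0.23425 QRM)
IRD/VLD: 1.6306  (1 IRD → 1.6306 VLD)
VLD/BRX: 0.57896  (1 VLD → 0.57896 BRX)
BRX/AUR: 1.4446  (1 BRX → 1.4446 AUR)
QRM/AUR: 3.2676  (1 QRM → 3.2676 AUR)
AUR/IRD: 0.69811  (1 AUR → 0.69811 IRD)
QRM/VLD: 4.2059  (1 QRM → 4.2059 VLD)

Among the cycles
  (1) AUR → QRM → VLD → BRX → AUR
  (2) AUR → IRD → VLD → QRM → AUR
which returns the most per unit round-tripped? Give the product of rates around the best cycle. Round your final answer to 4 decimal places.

1.0612

(1) 0.30167 × 4.2059 × 0.57896 × 1.4446 = 1.06118
(2) 0.69811 × 1.6306 × 0.23425 × 3.2676 = 0.87132
Highest is cycle (1) at 1.0612 (>1, arbitrage).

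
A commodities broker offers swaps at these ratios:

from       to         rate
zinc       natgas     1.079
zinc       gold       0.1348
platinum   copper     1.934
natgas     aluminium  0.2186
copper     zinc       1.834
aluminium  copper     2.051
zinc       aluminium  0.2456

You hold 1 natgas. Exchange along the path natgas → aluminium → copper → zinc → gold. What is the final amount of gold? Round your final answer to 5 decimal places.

0.11084

1 natgas × 0.2186 = 0.2186 aluminium
0.2186 aluminium × 2.051 = 0.4483486 copper
0.4483486 copper × 1.834 = 0.8222713324 zinc
0.8222713324 zinc × 0.1348 = 0.11084217560752 gold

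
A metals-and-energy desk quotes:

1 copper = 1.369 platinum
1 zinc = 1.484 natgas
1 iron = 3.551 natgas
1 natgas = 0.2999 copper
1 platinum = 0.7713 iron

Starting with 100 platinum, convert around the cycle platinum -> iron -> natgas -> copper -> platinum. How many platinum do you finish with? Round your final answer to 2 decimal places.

100 platinum × 0.7713 = 77.13 iron
77.13 iron × 3.551 = 273.88863 natgas
273.88863 natgas × 0.2999 = 82.139200137 copper
82.139200137 copper × 1.369 = 112.448564987553 platinum

112.45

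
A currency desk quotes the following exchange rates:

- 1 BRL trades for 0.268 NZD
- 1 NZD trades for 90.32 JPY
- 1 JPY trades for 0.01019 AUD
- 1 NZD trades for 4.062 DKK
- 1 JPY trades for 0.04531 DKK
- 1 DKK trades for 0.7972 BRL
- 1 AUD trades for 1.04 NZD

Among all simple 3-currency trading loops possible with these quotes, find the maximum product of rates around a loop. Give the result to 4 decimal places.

JPY→AUD→NZD→JPY: 0.01019 × 1.04 × 90.32 = 0.95718
DKK→BRL→NZD→DKK: 0.7972 × 0.268 × 4.062 = 0.86784
Maximum is JPY→AUD→NZD→JPY at 0.9572; no arbitrage — every cycle loses value.

0.9572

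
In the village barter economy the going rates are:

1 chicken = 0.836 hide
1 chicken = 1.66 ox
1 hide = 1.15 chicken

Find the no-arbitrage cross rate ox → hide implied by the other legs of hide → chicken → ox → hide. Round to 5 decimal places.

0.52383

Known legs of the cycle: 1.15 × 1.66 = 1.909
For no arbitrage the full-cycle product must be 1, so the missing rate is 1 / 1.909 ≈ 0.5238345.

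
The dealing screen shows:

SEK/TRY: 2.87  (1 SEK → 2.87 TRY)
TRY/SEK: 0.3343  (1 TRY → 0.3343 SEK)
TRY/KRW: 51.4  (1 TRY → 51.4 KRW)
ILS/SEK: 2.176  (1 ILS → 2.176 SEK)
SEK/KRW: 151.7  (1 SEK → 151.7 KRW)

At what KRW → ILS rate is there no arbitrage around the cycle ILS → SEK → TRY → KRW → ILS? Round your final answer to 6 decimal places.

Known legs of the cycle: 2.176 × 2.87 × 51.4 = 320.999168
For no arbitrage the full-cycle product must be 1, so the missing rate is 1 / 320.999168 ≈ 0.00311527.

0.003115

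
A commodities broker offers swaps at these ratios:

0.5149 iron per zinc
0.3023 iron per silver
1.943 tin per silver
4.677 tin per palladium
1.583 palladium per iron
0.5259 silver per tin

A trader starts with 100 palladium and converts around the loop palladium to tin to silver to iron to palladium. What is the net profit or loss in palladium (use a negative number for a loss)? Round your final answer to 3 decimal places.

17.704

100 palladium × 4.677 = 467.7 tin
467.7 tin × 0.5259 = 245.96343 silver
245.96343 silver × 0.3023 = 74.354744889 iron
74.354744889 iron × 1.583 = 117.703561159287 palladium
Net change: 117.703561159287 − 100 = 17.703561159287 palladium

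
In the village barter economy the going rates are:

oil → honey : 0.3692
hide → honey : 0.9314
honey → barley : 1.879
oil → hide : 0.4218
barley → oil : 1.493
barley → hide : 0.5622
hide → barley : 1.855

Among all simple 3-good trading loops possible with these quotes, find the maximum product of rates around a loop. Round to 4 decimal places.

1.1682

oil→hide→barley→oil: 0.4218 × 1.855 × 1.493 = 1.16818
oil→honey→barley→oil: 0.3692 × 1.879 × 1.493 = 1.03573
barley→hide→honey→barley: 0.5622 × 0.9314 × 1.879 = 0.98391
Maximum is oil→hide→barley→oil at 1.1682; arbitrage exists.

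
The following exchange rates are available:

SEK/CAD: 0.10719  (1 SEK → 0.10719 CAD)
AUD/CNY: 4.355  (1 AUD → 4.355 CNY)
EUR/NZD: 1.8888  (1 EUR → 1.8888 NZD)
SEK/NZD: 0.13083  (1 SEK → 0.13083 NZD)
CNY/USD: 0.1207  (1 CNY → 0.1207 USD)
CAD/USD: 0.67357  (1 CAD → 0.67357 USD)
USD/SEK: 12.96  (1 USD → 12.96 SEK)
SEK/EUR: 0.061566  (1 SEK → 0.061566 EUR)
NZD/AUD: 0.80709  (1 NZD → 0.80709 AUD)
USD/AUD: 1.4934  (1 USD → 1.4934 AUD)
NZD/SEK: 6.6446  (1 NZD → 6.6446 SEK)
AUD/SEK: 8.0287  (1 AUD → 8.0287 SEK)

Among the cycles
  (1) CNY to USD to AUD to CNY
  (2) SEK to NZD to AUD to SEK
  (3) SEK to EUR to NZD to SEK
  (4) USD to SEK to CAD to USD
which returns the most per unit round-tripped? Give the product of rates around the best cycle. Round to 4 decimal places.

0.9357

(1) 0.1207 × 1.4934 × 4.355 = 0.78500
(2) 0.13083 × 0.80709 × 8.0287 = 0.84776
(3) 0.061566 × 1.8888 × 6.6446 = 0.77267
(4) 12.96 × 0.10719 × 0.67357 = 0.93571
Highest is cycle (4) at 0.9357 (≤1, no arbitrage).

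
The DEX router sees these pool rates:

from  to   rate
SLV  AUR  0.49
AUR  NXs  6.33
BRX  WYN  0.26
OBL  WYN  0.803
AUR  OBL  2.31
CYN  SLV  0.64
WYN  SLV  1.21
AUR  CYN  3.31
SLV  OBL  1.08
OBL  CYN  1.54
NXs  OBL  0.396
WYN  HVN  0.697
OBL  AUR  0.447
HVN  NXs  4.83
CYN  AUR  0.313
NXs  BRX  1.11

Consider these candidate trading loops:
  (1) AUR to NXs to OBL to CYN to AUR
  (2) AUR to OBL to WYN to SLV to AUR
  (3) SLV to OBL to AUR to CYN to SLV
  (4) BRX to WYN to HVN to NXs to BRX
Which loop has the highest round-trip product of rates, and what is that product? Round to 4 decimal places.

1.2083

(1) 6.33 × 0.396 × 1.54 × 0.313 = 1.20827
(2) 2.31 × 0.803 × 1.21 × 0.49 = 1.09979
(3) 1.08 × 0.447 × 3.31 × 0.64 = 1.02268
(4) 0.26 × 0.697 × 4.83 × 1.11 = 0.97157
Highest is cycle (1) at 1.2083 (>1, arbitrage).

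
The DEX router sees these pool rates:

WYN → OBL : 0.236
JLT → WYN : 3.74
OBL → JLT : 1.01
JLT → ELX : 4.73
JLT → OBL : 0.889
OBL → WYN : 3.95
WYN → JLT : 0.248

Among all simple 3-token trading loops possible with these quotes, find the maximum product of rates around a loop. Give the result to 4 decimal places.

OBL→JLT→WYN→OBL: 1.01 × 3.74 × 0.236 = 0.89147
OBL→WYN→JLT→OBL: 3.95 × 0.248 × 0.889 = 0.87086
Maximum is OBL→JLT→WYN→OBL at 0.8915; no arbitrage — every cycle loses value.

0.8915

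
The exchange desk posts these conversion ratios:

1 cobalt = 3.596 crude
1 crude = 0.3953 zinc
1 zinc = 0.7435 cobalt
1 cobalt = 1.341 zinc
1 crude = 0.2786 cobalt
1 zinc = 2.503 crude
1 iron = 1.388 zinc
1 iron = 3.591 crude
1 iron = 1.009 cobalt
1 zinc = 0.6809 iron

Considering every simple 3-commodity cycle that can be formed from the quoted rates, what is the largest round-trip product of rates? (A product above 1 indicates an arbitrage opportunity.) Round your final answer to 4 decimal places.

cobalt→crude→zinc→cobalt: 3.596 × 0.3953 × 0.7435 = 1.05688
crude→zinc→iron→crude: 0.3953 × 0.6809 × 3.591 = 0.96655
cobalt→zinc→crude→cobalt: 1.341 × 2.503 × 0.2786 = 0.93513
cobalt→zinc→iron→cobalt: 1.341 × 0.6809 × 1.009 = 0.92130
Maximum is cobalt→crude→zinc→cobalt at 1.0569; arbitrage exists.

1.0569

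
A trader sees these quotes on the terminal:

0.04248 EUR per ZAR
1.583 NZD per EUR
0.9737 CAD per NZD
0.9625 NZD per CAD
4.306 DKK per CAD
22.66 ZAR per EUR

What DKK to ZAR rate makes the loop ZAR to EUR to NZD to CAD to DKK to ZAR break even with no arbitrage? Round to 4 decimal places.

3.5468

Known legs of the cycle: 0.04248 × 1.583 × 0.9737 × 4.306 = 0.281945143600848
For no arbitrage the full-cycle product must be 1, so the missing rate is 1 / 0.281945143600848 ≈ 3.546789.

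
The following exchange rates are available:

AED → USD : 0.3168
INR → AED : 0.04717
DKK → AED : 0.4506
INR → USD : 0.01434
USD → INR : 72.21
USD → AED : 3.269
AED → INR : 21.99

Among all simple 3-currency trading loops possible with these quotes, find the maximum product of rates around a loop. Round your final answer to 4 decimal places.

1.0791

USD→INR→AED→USD: 72.21 × 0.04717 × 0.3168 = 1.07907
USD→AED→INR→USD: 3.269 × 21.99 × 0.01434 = 1.03084
Maximum is USD→INR→AED→USD at 1.0791; arbitrage exists.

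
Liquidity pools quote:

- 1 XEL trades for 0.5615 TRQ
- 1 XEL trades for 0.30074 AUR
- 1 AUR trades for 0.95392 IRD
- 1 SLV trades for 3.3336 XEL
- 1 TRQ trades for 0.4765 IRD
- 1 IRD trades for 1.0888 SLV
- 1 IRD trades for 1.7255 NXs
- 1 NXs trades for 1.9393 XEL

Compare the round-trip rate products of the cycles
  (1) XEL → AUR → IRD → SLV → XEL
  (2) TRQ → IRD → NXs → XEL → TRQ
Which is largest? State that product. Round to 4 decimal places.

1.0413

(1) 0.30074 × 0.95392 × 1.0888 × 3.3336 = 1.04127
(2) 0.4765 × 1.7255 × 1.9393 × 0.5615 = 0.89531
Highest is cycle (1) at 1.0413 (>1, arbitrage).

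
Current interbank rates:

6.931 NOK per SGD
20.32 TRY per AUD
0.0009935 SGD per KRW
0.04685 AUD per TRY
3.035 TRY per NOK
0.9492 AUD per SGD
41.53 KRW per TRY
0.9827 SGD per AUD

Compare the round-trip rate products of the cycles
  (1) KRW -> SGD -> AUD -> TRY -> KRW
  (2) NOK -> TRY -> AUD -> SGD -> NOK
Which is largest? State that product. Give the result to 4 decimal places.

0.9685

(1) 0.0009935 × 0.9492 × 20.32 × 41.53 = 0.79581
(2) 3.035 × 0.04685 × 0.9827 × 6.931 = 0.96847
Highest is cycle (2) at 0.9685 (≤1, no arbitrage).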